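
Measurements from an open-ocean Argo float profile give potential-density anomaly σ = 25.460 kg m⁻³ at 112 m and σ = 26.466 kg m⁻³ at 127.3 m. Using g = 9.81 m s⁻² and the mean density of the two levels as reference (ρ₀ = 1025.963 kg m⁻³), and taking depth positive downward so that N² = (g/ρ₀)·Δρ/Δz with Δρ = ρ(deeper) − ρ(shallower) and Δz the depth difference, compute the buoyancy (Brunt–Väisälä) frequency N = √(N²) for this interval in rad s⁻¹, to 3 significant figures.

Δρ = 1026.466 − 1025.460 = 1.006 kg m⁻³ over Δz = 127.3 − 112 = 15.3 m.
N² = (9.81/1025.963) × (1.006/15.3) = 6.2870 × 10⁻⁴ s⁻².
N = √(6.2870 × 10⁻⁴) = 0.025074 rad s⁻¹ ≈ 0.0251 rad s⁻¹.
N² > 0, so the interval is statically stable.

0.0251 rad s⁻¹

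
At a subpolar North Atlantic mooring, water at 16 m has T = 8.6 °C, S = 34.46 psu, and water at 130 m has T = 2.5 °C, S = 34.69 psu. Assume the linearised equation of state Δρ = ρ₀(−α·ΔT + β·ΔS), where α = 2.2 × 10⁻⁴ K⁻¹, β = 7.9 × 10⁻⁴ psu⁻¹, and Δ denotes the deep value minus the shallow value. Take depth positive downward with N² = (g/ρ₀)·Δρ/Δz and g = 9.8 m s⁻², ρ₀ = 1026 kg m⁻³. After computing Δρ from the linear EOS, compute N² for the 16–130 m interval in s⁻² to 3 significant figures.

ΔT = -6.1 K, ΔS = +0.23 psu (deep − shallow).
Δρ/ρ₀ = −αΔT + βΔS = 1.342 × 10⁻³ + 1.817 × 10⁻⁴ = 1.5237 × 10⁻³, so Δρ ≈ 1.563 kg m⁻³.
N² = (g/ρ₀)·Δρ/Δz = g·(Δρ/ρ₀)/Δz = 9.8 × 1.5237 × 10⁻³ / 114 = 1.3098 × 10⁻⁴ s⁻² ≈ 1.31 × 10⁻⁴ s⁻².

1.31 × 10⁻⁴ s⁻²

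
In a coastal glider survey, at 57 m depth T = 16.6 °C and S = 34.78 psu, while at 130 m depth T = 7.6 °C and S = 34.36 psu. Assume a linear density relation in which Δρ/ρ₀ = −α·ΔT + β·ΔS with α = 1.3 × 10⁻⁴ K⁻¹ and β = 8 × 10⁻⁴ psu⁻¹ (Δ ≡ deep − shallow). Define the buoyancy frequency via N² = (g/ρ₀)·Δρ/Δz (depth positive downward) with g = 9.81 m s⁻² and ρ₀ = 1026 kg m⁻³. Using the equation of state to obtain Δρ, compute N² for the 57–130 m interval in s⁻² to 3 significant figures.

ΔT = -9.0 K, ΔS = -0.42 psu (deep − shallow).
Δρ/ρ₀ = −αΔT + βΔS = 1.17 × 10⁻³ − 3.36 × 10⁻⁴ = 8.34 × 10⁻⁴, so Δρ ≈ 0.8557 kg m⁻³.
N² = (g/ρ₀)·Δρ/Δz = g·(Δρ/ρ₀)/Δz = 9.81 × 8.34 × 10⁻⁴ / 73 = 1.1208 × 10⁻⁴ s⁻² ≈ 1.12 × 10⁻⁴ s⁻².

1.12 × 10⁻⁴ s⁻²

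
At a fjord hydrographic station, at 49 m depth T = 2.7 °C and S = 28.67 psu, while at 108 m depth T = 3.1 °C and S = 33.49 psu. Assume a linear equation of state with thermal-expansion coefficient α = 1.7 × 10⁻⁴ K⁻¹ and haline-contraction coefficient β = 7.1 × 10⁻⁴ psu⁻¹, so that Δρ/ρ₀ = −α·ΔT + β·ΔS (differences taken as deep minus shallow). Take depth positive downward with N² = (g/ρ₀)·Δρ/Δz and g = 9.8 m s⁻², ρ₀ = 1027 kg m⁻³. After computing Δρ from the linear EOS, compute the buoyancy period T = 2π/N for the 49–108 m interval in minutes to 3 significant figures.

4.44 min

ΔT = +0.4 K, ΔS = +4.82 psu (deep − shallow).
Δρ/ρ₀ = −αΔT + βΔS = -6.80 × 10⁻⁵ + 3.4222 × 10⁻³ = 3.3542 × 10⁻³, so Δρ ≈ 3.445 kg m⁻³.
N² = (g/ρ₀)·Δρ/Δz = g·(Δρ/ρ₀)/Δz = 9.8 × 3.3542 × 10⁻³ / 59 = 5.5714 × 10⁻⁴ s⁻².
N = √(5.5714 × 10⁻⁴) = 0.023604 rad s⁻¹ → T = 2π/N = 266.19 s = 4.4365 min ≈ 4.44 min.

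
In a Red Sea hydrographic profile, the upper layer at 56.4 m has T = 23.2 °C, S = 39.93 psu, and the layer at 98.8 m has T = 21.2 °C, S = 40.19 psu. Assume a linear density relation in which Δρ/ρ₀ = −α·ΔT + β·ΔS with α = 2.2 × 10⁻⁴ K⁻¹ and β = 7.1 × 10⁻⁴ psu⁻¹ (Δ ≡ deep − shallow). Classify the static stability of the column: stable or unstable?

stable

ΔT = 21.2 − 23.2 = -2.0 K and ΔS = 40.19 − 39.93 = +0.26 psu (deep − shallow).
−αΔT = 4.40 × 10⁻⁴; βΔS = 1.846 × 10⁻⁴; sum Δρ/ρ₀ = 6.246 × 10⁻⁴.
Δρ/ρ₀ > 0, so Δρ > 0: deeper water is denser → statically stable.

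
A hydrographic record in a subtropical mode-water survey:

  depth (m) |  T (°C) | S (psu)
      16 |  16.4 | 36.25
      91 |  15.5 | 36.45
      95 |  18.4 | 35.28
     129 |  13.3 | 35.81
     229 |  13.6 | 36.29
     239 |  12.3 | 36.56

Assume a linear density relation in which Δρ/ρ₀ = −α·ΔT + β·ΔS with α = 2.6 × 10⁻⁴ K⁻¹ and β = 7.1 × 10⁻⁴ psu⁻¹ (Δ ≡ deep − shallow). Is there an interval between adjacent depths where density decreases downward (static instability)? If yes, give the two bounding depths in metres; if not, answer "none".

91–95 m

Evaluate Δρ/ρ₀ = −αΔT + βΔS across each adjacent pair:
  16–91 m: −αΔT+βΔS = −(2.6 × 10⁻⁴)(-0.9)+(7.1 × 10⁻⁴)(+0.20) = 3.8 × 10⁻⁴ → stable
  91–95 m: −αΔT+βΔS = −(2.6 × 10⁻⁴)(+2.9)+(7.1 × 10⁻⁴)(-1.17) = -1.6 × 10⁻³ → UNSTABLE
  95–129 m: −αΔT+βΔS = −(2.6 × 10⁻⁴)(-5.1)+(7.1 × 10⁻⁴)(+0.53) = 1.7 × 10⁻³ → stable
  129–229 m: −αΔT+βΔS = −(2.6 × 10⁻⁴)(+0.3)+(7.1 × 10⁻⁴)(+0.48) = 2.6 × 10⁻⁴ → stable
  229–239 m: −αΔT+βΔS = −(2.6 × 10⁻⁴)(-1.3)+(7.1 × 10⁻⁴)(+0.27) = 5.3 × 10⁻⁴ → stable
The 91–95 m interval has Δρ < 0: lighter water underlies denser water.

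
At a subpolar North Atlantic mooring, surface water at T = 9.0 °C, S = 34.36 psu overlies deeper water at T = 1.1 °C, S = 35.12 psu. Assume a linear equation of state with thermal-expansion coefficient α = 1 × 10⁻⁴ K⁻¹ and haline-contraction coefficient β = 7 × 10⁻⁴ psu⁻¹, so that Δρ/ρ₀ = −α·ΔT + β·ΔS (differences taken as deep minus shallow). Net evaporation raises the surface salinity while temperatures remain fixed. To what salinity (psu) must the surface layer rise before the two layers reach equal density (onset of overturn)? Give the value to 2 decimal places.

36.25 psu

Neutral buoyancy requires −α(T_deep − T_surf) + β(S_deep − S_surf′) = 0.
S_surf′ = S_deep − (α/β)·ΔT = 35.12 − (1 × 10⁻⁴/7 × 10⁻⁴)·(-7.9) = 36.2486 psu.
Increase required: 36.2486 − 34.36 = 1.8886 psu.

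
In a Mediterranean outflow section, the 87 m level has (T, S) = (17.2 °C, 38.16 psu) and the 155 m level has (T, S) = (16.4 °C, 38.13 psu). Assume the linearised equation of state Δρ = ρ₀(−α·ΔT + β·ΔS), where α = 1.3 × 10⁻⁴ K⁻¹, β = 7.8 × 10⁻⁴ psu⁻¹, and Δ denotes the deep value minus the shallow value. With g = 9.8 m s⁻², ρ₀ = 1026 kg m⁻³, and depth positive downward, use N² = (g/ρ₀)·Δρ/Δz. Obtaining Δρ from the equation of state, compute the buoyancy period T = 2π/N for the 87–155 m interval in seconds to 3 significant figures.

1.84 × 10³ s

ΔT = -0.8 K, ΔS = -0.03 psu (deep − shallow).
Δρ/ρ₀ = −αΔT + βΔS = 1.04 × 10⁻⁴ − 2.34 × 10⁻⁵ = 8.06 × 10⁻⁵, so Δρ ≈ 0.08270 kg m⁻³.
N² = (g/ρ₀)·Δρ/Δz = g·(Δρ/ρ₀)/Δz = 9.8 × 8.06 × 10⁻⁵ / 68 = 1.1616 × 10⁻⁵ s⁻².
N = √(1.1616 × 10⁻⁵) = 3.4082 × 10⁻³ rad s⁻¹ → T = 2π/N = 1.8435 × 10³ s ≈ 1.84 × 10³ s.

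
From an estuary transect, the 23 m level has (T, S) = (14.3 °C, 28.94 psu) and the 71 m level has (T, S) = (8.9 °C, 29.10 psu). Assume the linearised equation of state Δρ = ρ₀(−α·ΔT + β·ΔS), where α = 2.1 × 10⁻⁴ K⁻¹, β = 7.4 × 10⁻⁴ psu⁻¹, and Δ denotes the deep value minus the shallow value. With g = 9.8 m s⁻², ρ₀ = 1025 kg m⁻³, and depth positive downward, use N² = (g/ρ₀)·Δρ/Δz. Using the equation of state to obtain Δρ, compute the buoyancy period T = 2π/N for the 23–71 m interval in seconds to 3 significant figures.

393 s

ΔT = -5.4 K, ΔS = +0.16 psu (deep − shallow).
Δρ/ρ₀ = −αΔT + βΔS = 1.134 × 10⁻³ + 1.184 × 10⁻⁴ = 1.2524 × 10⁻³, so Δρ ≈ 1.284 kg m⁻³.
N² = (g/ρ₀)·Δρ/Δz = g·(Δρ/ρ₀)/Δz = 9.8 × 1.2524 × 10⁻³ / 48 = 2.5570 × 10⁻⁴ s⁻².
N = √(2.5570 × 10⁻⁴) = 0.015991 rad s⁻¹ → T = 2π/N = 392.92 s ≈ 393 s.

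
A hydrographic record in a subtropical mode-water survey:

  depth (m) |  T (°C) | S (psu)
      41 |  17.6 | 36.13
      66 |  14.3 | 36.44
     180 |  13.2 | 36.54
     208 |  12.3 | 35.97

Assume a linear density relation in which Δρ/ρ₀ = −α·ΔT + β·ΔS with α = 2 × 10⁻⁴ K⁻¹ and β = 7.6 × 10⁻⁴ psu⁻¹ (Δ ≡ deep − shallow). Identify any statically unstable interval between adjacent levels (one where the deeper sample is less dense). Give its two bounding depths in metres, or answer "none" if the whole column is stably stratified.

180–208 m

Evaluate Δρ/ρ₀ = −αΔT + βΔS across each adjacent pair:
  41–66 m: −αΔT+βΔS = −(2 × 10⁻⁴)(-3.3)+(7.6 × 10⁻⁴)(+0.31) = 9.0 × 10⁻⁴ → stable
  66–180 m: −αΔT+βΔS = −(2 × 10⁻⁴)(-1.1)+(7.6 × 10⁻⁴)(+0.10) = 3.0 × 10⁻⁴ → stable
  180–208 m: −αΔT+βΔS = −(2 × 10⁻⁴)(-0.9)+(7.6 × 10⁻⁴)(-0.57) = -2.5 × 10⁻⁴ → UNSTABLE
The 180–208 m interval has Δρ < 0: lighter water underlies denser water.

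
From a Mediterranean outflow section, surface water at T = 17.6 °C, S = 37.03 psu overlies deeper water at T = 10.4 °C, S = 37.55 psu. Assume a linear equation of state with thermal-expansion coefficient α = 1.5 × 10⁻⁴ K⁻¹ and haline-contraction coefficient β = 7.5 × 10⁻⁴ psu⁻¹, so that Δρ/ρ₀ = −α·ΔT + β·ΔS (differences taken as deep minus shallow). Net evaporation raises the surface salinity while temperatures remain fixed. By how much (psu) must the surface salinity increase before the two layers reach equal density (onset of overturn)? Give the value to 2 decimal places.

1.96 psu

Neutral buoyancy requires −α(T_deep − T_surf) + β(S_deep − S_surf′) = 0.
S_surf′ = S_deep − (α/β)·ΔT = 37.55 − (1.5 × 10⁻⁴/7.5 × 10⁻⁴)·(-7.2) = 38.9900 psu.
Increase required: 38.9900 − 37.03 = 1.9600 psu.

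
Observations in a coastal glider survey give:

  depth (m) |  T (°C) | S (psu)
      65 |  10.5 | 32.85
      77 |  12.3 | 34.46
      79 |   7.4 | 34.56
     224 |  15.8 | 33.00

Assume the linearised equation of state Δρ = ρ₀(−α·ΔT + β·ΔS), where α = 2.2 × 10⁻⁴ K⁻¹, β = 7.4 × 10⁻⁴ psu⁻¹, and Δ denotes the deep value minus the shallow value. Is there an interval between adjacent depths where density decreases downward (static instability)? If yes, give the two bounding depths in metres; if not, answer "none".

Evaluate Δρ/ρ₀ = −αΔT + βΔS across each adjacent pair:
  65–77 m: −αΔT+βΔS = −(2.2 × 10⁻⁴)(+1.8)+(7.4 × 10⁻⁴)(+1.61) = 8.0 × 10⁻⁴ → stable
  77–79 m: −αΔT+βΔS = −(2.2 × 10⁻⁴)(-4.9)+(7.4 × 10⁻⁴)(+0.10) = 1.2 × 10⁻³ → stable
  79–224 m: −αΔT+βΔS = −(2.2 × 10⁻⁴)(+8.4)+(7.4 × 10⁻⁴)(-1.56) = -3.0 × 10⁻³ → UNSTABLE
The 79–224 m interval has Δρ < 0: lighter water underlies denser water.

79–224 m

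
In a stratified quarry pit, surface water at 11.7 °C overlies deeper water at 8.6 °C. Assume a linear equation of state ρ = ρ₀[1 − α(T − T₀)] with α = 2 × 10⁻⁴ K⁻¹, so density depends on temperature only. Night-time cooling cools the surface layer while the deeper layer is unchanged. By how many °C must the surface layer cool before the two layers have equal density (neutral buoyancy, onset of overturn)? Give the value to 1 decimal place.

With temperature the only control, equal density requires T_surf′ = T_deep.
T_surf′ = 8.6 °C.
Cooling required: 11.7 − 8.6 = 3.1 °C.

3.1 °C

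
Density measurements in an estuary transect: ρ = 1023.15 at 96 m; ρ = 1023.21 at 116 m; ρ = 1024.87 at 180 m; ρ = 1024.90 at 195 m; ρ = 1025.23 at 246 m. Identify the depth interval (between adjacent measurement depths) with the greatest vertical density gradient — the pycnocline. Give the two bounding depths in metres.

116–180 m

Compute the density gradient over each adjacent pair:
  96–116 m: Δρ/Δz = 0.06/20 = 3.0 × 10⁻³ kg m⁻⁴
  116–180 m: Δρ/Δz = 1.66/64 = 0.026 kg m⁻⁴
  180–195 m: Δρ/Δz = 0.03/15 = 2.0 × 10⁻³ kg m⁻⁴
  195–246 m: Δρ/Δz = 0.33/51 = 6.5 × 10⁻³ kg m⁻⁴
The largest gradient is in the 116–180 m interval — the pycnocline.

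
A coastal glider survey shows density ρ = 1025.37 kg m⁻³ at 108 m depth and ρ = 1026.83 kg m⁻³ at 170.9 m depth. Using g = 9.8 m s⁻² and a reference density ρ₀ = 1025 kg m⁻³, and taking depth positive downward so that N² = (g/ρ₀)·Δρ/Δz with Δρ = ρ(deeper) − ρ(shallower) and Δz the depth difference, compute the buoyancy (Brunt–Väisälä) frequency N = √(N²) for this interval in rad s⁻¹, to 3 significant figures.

0.0149 rad s⁻¹

Δρ = 1026.83 − 1025.37 = 1.46 kg m⁻³ over Δz = 170.9 − 108 = 62.9 m.
N² = (9.8/1025) × (1.46/62.9) = 2.2192 × 10⁻⁴ s⁻².
N = √(2.2192 × 10⁻⁴) = 0.014897 rad s⁻¹ ≈ 0.0149 rad s⁻¹.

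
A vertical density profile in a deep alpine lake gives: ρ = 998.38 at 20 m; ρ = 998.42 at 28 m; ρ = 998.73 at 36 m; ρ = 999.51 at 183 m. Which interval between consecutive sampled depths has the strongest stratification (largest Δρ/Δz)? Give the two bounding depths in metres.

Compute the density gradient over each adjacent pair:
  20–28 m: Δρ/Δz = 0.04/8 = 5.0 × 10⁻³ kg m⁻⁴
  28–36 m: Δρ/Δz = 0.31/8 = 0.039 kg m⁻⁴
  36–183 m: Δρ/Δz = 0.78/147 = 5.3 × 10⁻³ kg m⁻⁴
The largest gradient is in the 28–36 m interval — the pycnocline.

28–36 m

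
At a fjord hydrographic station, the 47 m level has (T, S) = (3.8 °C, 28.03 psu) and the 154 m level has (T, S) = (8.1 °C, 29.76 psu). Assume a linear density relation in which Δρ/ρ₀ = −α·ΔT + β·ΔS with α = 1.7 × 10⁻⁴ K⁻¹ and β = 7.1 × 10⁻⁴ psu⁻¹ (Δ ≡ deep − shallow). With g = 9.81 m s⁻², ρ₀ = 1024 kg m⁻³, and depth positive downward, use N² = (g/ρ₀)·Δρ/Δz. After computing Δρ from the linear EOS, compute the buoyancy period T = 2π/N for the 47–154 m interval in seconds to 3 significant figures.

ΔT = +4.3 K, ΔS = +1.73 psu (deep − shallow).
Δρ/ρ₀ = −αΔT + βΔS = -7.31 × 10⁻⁴ + 1.2283 × 10⁻³ = 4.973 × 10⁻⁴, so Δρ ≈ 0.5092 kg m⁻³.
N² = (g/ρ₀)·Δρ/Δz = g·(Δρ/ρ₀)/Δz = 9.81 × 4.973 × 10⁻⁴ / 107 = 4.5594 × 10⁻⁵ s⁻².
N = √(4.5594 × 10⁻⁵) = 6.7523 × 10⁻³ rad s⁻¹ → T = 2π/N = 930.53 s ≈ 931 s.

931 s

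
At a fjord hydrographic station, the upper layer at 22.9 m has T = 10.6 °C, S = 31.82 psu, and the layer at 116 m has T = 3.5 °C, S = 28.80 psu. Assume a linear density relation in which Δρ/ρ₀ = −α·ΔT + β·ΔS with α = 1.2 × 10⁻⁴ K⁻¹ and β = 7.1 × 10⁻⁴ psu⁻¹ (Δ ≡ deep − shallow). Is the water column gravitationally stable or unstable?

ΔT = 3.5 − 10.6 = -7.1 K and ΔS = 28.80 − 31.82 = -3.02 psu (deep − shallow).
−αΔT = 8.52 × 10⁻⁴; βΔS = -2.1442 × 10⁻³; sum Δρ/ρ₀ = -1.2922 × 10⁻³.
Δρ/ρ₀ < 0, so Δρ < 0: deeper water is lighter → statically unstable; the column would overturn.

unstable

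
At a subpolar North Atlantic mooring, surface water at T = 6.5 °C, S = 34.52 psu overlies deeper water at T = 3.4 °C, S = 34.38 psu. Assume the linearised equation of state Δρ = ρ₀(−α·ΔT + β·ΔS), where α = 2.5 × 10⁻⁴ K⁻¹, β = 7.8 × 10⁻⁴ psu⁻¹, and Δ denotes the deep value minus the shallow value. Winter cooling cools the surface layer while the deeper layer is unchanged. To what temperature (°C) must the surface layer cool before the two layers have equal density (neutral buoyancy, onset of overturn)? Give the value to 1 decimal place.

Neutral buoyancy requires Δρ = 0, i.e. −α(T_deep − T_surf′) + β(S_deep − S_surf) = 0.
T_surf′ = T_deep − (β/α)·ΔS = 3.4 − (7.8 × 10⁻⁴/2.5 × 10⁻⁴)·(-0.14) = 3.837 °C.
Cooling required: 6.5 − (3.837) = 2.663 °C.

3.8 °C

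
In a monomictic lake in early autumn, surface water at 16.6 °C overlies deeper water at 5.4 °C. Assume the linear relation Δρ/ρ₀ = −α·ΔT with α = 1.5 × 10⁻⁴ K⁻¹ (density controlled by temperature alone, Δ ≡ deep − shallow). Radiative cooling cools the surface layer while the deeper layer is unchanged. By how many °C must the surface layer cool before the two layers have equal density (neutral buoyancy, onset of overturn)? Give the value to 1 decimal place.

11.2 °C

With temperature the only control, equal density requires T_surf′ = T_deep.
T_surf′ = 5.4 °C.
Cooling required: 16.6 − 5.4 = 11.2 °C.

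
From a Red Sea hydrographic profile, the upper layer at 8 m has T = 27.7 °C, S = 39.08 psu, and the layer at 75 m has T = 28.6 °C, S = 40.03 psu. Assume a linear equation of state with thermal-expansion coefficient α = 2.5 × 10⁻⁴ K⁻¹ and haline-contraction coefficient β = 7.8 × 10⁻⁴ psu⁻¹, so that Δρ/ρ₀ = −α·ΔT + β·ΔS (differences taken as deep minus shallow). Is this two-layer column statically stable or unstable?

stable

ΔT = 28.6 − 27.7 = +0.9 K and ΔS = 40.03 − 39.08 = +0.95 psu (deep − shallow).
−αΔT = -2.25 × 10⁻⁴; βΔS = 7.41 × 10⁻⁴; sum Δρ/ρ₀ = 5.16 × 10⁻⁴.
Δρ/ρ₀ > 0, so Δρ > 0: deeper water is denser → statically stable.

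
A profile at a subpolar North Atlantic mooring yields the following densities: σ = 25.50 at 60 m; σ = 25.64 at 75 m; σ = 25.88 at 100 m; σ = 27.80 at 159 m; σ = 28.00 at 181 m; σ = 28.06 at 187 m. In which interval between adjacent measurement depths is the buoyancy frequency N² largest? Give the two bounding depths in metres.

Compute the density gradient over each adjacent pair:
  60–75 m: Δρ/Δz = 0.14/15 = 9.3 × 10⁻³ kg m⁻⁴
  75–100 m: Δρ/Δz = 0.24/25 = 9.6 × 10⁻³ kg m⁻⁴
  100–159 m: Δρ/Δz = 1.92/59 = 0.033 kg m⁻⁴
  159–181 m: Δρ/Δz = 0.20/22 = 9.1 × 10⁻³ kg m⁻⁴
  181–187 m: Δρ/Δz = 0.06/6 = 0.010 kg m⁻⁴
The largest gradient is in the 100–159 m interval — the pycnocline.

100–159 m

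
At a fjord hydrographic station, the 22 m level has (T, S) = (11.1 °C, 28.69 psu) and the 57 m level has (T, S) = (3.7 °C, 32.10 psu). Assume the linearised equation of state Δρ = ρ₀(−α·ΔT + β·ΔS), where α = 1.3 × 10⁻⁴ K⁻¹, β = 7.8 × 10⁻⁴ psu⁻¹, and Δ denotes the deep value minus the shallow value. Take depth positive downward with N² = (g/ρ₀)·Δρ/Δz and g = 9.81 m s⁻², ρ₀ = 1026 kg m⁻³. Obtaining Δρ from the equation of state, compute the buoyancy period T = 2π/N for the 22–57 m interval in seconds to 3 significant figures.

ΔT = -7.4 K, ΔS = +3.41 psu (deep − shallow).
Δρ/ρ₀ = −αΔT + βΔS = 9.62 × 10⁻⁴ + 2.6598 × 10⁻³ = 3.6218 × 10⁻³, so Δρ ≈ 3.716 kg m⁻³.
N² = (g/ρ₀)·Δρ/Δz = g·(Δρ/ρ₀)/Δz = 9.81 × 3.6218 × 10⁻³ / 35 = 1.0151 × 10⁻³ s⁻².
N = √(1.0151 × 10⁻³) = 0.031861 rad s⁻¹ → T = 2π/N = 197.21 s ≈ 197 s.

197 s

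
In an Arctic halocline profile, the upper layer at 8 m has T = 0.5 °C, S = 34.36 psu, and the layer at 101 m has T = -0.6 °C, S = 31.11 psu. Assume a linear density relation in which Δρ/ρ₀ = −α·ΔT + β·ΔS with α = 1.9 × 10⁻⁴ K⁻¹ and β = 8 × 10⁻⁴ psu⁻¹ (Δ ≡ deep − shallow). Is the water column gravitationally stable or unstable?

unstable

ΔT = -0.6 − 0.5 = -1.1 K and ΔS = 31.11 − 34.36 = -3.25 psu (deep − shallow).
−αΔT = 2.09 × 10⁻⁴; βΔS = -2.60 × 10⁻³; sum Δρ/ρ₀ = -2.391 × 10⁻³.
Δρ/ρ₀ < 0, so Δρ < 0: deeper water is lighter → statically unstable; the column would overturn.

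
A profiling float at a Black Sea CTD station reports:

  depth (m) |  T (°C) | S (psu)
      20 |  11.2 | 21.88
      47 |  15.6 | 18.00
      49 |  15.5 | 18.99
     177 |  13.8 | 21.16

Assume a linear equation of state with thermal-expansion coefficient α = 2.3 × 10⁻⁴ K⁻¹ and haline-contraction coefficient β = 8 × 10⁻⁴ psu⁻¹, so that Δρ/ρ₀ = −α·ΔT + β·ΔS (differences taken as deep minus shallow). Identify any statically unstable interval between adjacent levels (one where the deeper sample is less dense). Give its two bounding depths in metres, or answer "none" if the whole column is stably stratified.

20–47 m

Evaluate Δρ/ρ₀ = −αΔT + βΔS across each adjacent pair:
  20–47 m: −αΔT+βΔS = −(2.3 × 10⁻⁴)(+4.4)+(8 × 10⁻⁴)(-3.88) = -4.1 × 10⁻³ → UNSTABLE
  47–49 m: −αΔT+βΔS = −(2.3 × 10⁻⁴)(-0.1)+(8 × 10⁻⁴)(+0.99) = 8.2 × 10⁻⁴ → stable
  49–177 m: −αΔT+βΔS = −(2.3 × 10⁻⁴)(-1.7)+(8 × 10⁻⁴)(+2.17) = 2.1 × 10⁻³ → stable
The 20–47 m interval has Δρ < 0: lighter water underlies denser water.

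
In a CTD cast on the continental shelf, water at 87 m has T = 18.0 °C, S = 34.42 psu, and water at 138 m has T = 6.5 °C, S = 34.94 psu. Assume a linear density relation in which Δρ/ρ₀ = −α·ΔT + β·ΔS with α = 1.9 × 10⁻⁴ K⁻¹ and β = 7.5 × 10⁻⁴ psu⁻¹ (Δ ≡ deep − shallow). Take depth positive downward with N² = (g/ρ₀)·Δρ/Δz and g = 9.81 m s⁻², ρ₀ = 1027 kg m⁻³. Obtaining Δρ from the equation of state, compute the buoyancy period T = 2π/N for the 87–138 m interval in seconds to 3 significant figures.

282 s

ΔT = -11.5 K, ΔS = +0.52 psu (deep − shallow).
Δρ/ρ₀ = −αΔT + βΔS = 2.185 × 10⁻³ + 3.90 × 10⁻⁴ = 2.575 × 10⁻³, so Δρ ≈ 2.645 kg m⁻³.
N² = (g/ρ₀)·Δρ/Δz = g·(Δρ/ρ₀)/Δz = 9.81 × 2.575 × 10⁻³ / 51 = 4.9531 × 10⁻⁴ s⁻².
N = √(4.9531 × 10⁻⁴) = 0.022256 rad s⁻¹ → T = 2π/N = 282.31 s ≈ 282 s.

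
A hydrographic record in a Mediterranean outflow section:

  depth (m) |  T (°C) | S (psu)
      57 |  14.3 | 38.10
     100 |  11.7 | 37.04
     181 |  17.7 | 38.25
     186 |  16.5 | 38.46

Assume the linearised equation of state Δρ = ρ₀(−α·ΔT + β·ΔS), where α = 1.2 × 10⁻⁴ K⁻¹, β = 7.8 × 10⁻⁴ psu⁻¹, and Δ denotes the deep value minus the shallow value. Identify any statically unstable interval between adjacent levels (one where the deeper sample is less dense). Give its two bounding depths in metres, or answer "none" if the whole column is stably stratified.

57–100 m

Evaluate Δρ/ρ₀ = −αΔT + βΔS across each adjacent pair:
  57–100 m: −αΔT+βΔS = −(1.2 × 10⁻⁴)(-2.6)+(7.8 × 10⁻⁴)(-1.06) = -5.1 × 10⁻⁴ → UNSTABLE
  100–181 m: −αΔT+βΔS = −(1.2 × 10⁻⁴)(+6.0)+(7.8 × 10⁻⁴)(+1.21) = 2.2 × 10⁻⁴ → stable
  181–186 m: −αΔT+βΔS = −(1.2 × 10⁻⁴)(-1.2)+(7.8 × 10⁻⁴)(+0.21) = 3.1 × 10⁻⁴ → stable
The 57–100 m interval has Δρ < 0: lighter water underlies denser water.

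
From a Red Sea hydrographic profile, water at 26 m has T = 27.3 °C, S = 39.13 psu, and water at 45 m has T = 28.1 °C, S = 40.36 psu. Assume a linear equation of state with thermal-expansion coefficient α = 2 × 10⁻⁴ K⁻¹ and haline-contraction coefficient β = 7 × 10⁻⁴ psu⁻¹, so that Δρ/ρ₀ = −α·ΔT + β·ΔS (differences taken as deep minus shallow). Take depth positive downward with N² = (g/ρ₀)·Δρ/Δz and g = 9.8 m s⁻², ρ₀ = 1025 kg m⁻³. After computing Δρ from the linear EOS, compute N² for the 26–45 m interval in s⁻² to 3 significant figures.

3.62 × 10⁻⁴ s⁻²

ΔT = +0.8 K, ΔS = +1.23 psu (deep − shallow).
Δρ/ρ₀ = −αΔT + βΔS = -1.60 × 10⁻⁴ + 8.61 × 10⁻⁴ = 7.01 × 10⁻⁴, so Δρ ≈ 0.7185 kg m⁻³.
N² = (g/ρ₀)·Δρ/Δz = g·(Δρ/ρ₀)/Δz = 9.8 × 7.01 × 10⁻⁴ / 19 = 3.6157 × 10⁻⁴ s⁻² ≈ 3.62 × 10⁻⁴ s⁻².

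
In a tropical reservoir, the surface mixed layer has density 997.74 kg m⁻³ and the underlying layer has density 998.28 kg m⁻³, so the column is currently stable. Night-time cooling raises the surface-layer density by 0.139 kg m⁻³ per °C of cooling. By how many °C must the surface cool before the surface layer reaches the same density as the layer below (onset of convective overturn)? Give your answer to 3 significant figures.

Density deficit of the surface layer: 998.28 − 997.74 = 0.54 kg m⁻³.
Required change = 0.54 / 0.139 = 3.88 °C.

3.88 °C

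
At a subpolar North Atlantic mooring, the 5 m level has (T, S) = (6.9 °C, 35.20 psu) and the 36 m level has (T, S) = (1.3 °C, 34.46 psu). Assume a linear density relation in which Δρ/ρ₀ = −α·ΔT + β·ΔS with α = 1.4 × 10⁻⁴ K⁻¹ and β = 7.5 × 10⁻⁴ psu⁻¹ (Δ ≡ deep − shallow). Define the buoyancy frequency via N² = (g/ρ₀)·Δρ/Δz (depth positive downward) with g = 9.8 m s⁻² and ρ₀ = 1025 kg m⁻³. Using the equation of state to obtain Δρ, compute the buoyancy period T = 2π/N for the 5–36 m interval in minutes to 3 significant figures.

12.3 min

ΔT = -5.6 K, ΔS = -0.74 psu (deep − shallow).
Δρ/ρ₀ = −αΔT + βΔS = 7.84 × 10⁻⁴ − 5.55 × 10⁻⁴ = 2.29 × 10⁻⁴, so Δρ ≈ 0.2347 kg m⁻³.
N² = (g/ρ₀)·Δρ/Δz = g·(Δρ/ρ₀)/Δz = 9.8 × 2.29 × 10⁻⁴ / 31 = 7.2394 × 10⁻⁵ s⁻².
N = √(7.2394 × 10⁻⁵) = 8.5085 × 10⁻³ rad s⁻¹ → T = 2π/N = 738.46 s = 12.308 min ≈ 12.3 min.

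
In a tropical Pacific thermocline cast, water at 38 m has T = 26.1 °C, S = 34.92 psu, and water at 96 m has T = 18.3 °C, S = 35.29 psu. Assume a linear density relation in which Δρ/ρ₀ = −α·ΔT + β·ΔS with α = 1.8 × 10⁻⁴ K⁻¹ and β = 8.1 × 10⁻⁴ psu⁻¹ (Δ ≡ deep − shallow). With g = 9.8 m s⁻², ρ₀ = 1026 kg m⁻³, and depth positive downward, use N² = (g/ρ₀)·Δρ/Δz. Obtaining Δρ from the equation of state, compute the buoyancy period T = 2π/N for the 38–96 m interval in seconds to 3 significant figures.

ΔT = -7.8 K, ΔS = +0.37 psu (deep − shallow).
Δρ/ρ₀ = −αΔT + βΔS = 1.404 × 10⁻³ + 2.997 × 10⁻⁴ = 1.7037 × 10⁻³, so Δρ ≈ 1.748 kg m⁻³.
N² = (g/ρ₀)·Δρ/Δz = g·(Δρ/ρ₀)/Δz = 9.8 × 1.7037 × 10⁻³ / 58 = 2.8787 × 10⁻⁴ s⁻².
N = √(2.8787 × 10⁻⁴) = 0.016967 rad s⁻¹ → T = 2π/N = 370.32 s ≈ 370 s.

370 s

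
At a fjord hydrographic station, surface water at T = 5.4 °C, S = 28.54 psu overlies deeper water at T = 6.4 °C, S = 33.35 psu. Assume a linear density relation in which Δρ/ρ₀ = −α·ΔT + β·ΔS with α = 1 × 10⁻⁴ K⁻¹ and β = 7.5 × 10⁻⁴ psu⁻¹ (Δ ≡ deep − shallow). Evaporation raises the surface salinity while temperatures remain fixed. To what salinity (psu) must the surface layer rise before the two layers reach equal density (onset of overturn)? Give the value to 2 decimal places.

Neutral buoyancy requires −α(T_deep − T_surf) + β(S_deep − S_surf′) = 0.
S_surf′ = S_deep − (α/β)·ΔT = 33.35 − (1 × 10⁻⁴/7.5 × 10⁻⁴)·(+1.0) = 33.2167 psu.
Increase required: 33.2167 − 28.54 = 4.6767 psu.

33.22 psu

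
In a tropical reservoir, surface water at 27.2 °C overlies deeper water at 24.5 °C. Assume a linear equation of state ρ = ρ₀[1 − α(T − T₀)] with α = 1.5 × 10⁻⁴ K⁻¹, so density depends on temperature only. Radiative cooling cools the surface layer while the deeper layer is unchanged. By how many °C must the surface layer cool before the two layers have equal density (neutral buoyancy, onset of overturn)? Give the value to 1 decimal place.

With temperature the only control, equal density requires T_surf′ = T_deep.
T_surf′ = 24.5 °C.
Cooling required: 27.2 − 24.5 = 2.7 °C.

2.7 °C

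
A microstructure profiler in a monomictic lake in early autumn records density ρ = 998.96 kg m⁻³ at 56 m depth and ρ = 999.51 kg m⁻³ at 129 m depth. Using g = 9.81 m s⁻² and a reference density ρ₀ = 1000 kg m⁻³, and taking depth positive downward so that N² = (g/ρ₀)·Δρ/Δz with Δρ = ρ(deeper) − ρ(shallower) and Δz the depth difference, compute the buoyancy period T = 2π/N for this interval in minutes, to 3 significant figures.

Δρ = 999.51 − 998.96 = 0.55 kg m⁻³ over Δz = 129 − 56 = 73 m.
N² = (9.81/1000) × (0.55/73) = 7.3911 × 10⁻⁵ s⁻².
N = √(7.3911 × 10⁻⁵) = 8.5972 × 10⁻³ rad s⁻¹, so T = 2π/N = 730.84 s = 12.181 min ≈ 12.2 min.
N² > 0, so the interval is statically stable.

12.2 min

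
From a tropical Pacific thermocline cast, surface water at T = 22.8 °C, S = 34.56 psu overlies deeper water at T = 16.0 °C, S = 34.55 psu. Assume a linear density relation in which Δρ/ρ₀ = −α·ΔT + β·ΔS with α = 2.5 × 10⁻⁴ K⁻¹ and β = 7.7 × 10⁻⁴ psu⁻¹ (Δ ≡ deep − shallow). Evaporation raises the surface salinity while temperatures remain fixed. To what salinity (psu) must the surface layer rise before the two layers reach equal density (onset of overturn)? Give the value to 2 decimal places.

Neutral buoyancy requires −α(T_deep − T_surf) + β(S_deep − S_surf′) = 0.
S_surf′ = S_deep − (α/β)·ΔT = 34.55 − (2.5 × 10⁻⁴/7.7 × 10⁻⁴)·(-6.8) = 36.7578 psu.
Increase required: 36.7578 − 34.56 = 2.1978 psu.

36.76 psu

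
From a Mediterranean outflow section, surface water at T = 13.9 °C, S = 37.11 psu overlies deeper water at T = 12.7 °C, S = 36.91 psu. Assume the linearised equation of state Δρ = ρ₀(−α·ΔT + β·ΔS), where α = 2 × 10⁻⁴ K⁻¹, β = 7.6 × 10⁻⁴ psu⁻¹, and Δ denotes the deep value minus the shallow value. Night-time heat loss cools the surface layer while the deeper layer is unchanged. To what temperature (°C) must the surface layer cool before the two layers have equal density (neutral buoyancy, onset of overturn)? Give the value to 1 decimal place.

Neutral buoyancy requires Δρ = 0, i.e. −α(T_deep − T_surf′) + β(S_deep − S_surf) = 0.
T_surf′ = T_deep − (β/α)·ΔS = 12.7 − (7.6 × 10⁻⁴/2 × 10⁻⁴)·(-0.20) = 13.460 °C.
Cooling required: 13.9 − (13.460) = 0.440 °C.

13.5 °C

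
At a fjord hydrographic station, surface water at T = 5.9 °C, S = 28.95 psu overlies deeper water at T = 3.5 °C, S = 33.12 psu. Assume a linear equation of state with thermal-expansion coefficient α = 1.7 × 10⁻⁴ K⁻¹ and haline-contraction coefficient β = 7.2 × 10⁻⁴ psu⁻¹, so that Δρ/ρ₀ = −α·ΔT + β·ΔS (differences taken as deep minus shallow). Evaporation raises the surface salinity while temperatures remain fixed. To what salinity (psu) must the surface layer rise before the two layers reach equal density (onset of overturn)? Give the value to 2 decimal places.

Neutral buoyancy requires −α(T_deep − T_surf) + β(S_deep − S_surf′) = 0.
S_surf′ = S_deep − (α/β)·ΔT = 33.12 − (1.7 × 10⁻⁴/7.2 × 10⁻⁴)·(-2.4) = 33.6867 psu.
Increase required: 33.6867 − 28.95 = 4.7367 psu.

33.69 psu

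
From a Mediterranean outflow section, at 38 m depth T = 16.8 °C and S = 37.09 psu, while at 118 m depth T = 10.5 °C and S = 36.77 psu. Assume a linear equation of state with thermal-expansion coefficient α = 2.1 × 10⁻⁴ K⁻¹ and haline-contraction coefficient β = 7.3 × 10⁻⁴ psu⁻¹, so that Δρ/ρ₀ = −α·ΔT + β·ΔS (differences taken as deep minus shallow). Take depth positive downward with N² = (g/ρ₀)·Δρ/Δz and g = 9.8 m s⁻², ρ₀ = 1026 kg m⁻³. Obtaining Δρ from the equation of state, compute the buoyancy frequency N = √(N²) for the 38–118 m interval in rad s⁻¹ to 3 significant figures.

ΔT = -6.3 K, ΔS = -0.32 psu (deep − shallow).
Δρ/ρ₀ = −αΔT + βΔS = 1.323 × 10⁻³ − 2.336 × 10⁻⁴ = 1.0894 × 10⁻³, so Δρ ≈ 1.118 kg m⁻³.
N² = (g/ρ₀)·Δρ/Δz = g·(Δρ/ρ₀)/Δz = 9.8 × 1.0894 × 10⁻³ / 80 = 1.3345 × 10⁻⁴ s⁻².
N = √(1.3345 × 10⁻⁴) = 0.011552 rad s⁻¹ ≈ 0.0116 rad s⁻¹.

0.0116 rad s⁻¹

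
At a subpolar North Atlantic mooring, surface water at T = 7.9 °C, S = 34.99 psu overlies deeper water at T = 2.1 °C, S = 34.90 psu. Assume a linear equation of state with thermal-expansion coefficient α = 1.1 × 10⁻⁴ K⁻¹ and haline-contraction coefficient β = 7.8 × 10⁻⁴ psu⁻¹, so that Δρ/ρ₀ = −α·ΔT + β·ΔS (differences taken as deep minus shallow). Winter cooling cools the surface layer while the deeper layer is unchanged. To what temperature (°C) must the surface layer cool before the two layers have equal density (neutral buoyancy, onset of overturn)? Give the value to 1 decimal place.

Neutral buoyancy requires Δρ = 0, i.e. −α(T_deep − T_surf′) + β(S_deep − S_surf) = 0.
T_surf′ = T_deep − (β/α)·ΔS = 2.1 − (7.8 × 10⁻⁴/1.1 × 10⁻⁴)·(-0.09) = 2.738 °C.
Cooling required: 7.9 − (2.738) = 5.162 °C.

2.7 °C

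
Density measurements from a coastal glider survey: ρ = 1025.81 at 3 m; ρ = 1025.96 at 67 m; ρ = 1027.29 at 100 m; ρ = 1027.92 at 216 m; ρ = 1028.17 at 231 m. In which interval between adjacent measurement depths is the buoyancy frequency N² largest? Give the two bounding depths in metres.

Compute the density gradient over each adjacent pair:
  3–67 m: Δρ/Δz = 0.15/64 = 2.3 × 10⁻³ kg m⁻⁴
  67–100 m: Δρ/Δz = 1.33/33 = 0.040 kg m⁻⁴
  100–216 m: Δρ/Δz = 0.63/116 = 5.4 × 10⁻³ kg m⁻⁴
  216–231 m: Δρ/Δz = 0.25/15 = 0.017 kg m⁻⁴
The largest gradient is in the 67–100 m interval — the pycnocline.

67–100 m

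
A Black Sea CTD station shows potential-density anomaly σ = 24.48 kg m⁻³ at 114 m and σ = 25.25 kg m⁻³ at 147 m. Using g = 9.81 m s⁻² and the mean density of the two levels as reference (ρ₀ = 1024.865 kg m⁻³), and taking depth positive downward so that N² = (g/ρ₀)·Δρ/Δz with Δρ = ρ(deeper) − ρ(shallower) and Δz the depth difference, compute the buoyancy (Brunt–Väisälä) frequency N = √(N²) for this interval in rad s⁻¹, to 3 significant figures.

0.0149 rad s⁻¹

Δρ = 1025.25 − 1024.48 = 0.77 kg m⁻³ over Δz = 147 − 114 = 33 m.
N² = (9.81/1024.865) × (0.77/33) = 2.2335 × 10⁻⁴ s⁻².
N = √(2.2335 × 10⁻⁴) = 0.014945 rad s⁻¹ ≈ 0.0149 rad s⁻¹.
A positive N² confirms static stability across the interval.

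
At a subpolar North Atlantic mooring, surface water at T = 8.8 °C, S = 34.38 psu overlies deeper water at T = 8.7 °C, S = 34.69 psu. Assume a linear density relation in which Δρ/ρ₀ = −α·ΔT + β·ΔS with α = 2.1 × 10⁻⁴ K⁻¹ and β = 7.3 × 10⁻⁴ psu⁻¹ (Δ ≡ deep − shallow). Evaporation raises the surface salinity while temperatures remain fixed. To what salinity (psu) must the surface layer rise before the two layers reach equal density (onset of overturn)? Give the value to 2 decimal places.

34.72 psu

Neutral buoyancy requires −α(T_deep − T_surf) + β(S_deep − S_surf′) = 0.
S_surf′ = S_deep − (α/β)·ΔT = 34.69 − (2.1 × 10⁻⁴/7.3 × 10⁻⁴)·(-0.1) = 34.7188 psu.
Increase required: 34.7188 − 34.38 = 0.3388 psu.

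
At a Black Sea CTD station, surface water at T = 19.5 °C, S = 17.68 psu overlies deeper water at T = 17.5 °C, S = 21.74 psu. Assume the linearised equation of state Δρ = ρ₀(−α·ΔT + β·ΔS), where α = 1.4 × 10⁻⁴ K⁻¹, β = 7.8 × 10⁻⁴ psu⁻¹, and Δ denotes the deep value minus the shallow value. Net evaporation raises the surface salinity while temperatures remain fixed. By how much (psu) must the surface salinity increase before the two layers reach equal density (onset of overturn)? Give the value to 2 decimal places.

Neutral buoyancy requires −α(T_deep − T_surf) + β(S_deep − S_surf′) = 0.
S_surf′ = S_deep − (α/β)·ΔT = 21.74 − (1.4 × 10⁻⁴/7.8 × 10⁻⁴)·(-2.0) = 22.0990 psu.
Increase required: 22.0990 − 17.68 = 4.4190 psu.

4.42 psu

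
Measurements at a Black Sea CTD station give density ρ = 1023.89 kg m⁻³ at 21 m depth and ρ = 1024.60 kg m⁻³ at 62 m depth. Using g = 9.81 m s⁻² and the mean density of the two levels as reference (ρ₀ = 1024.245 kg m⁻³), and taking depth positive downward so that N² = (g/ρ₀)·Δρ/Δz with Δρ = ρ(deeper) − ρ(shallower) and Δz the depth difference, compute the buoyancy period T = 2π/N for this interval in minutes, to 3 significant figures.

8.13 min

Δρ = 1024.60 − 1023.89 = 0.71 kg m⁻³ over Δz = 62 − 21 = 41 m.
N² = (9.81/1024.245) × (0.71/41) = 1.6586 × 10⁻⁴ s⁻².
N = √(1.6586 × 10⁻⁴) = 0.012879 rad s⁻¹, so T = 2π/N = 487.86 s = 8.1310 min ≈ 8.13 min.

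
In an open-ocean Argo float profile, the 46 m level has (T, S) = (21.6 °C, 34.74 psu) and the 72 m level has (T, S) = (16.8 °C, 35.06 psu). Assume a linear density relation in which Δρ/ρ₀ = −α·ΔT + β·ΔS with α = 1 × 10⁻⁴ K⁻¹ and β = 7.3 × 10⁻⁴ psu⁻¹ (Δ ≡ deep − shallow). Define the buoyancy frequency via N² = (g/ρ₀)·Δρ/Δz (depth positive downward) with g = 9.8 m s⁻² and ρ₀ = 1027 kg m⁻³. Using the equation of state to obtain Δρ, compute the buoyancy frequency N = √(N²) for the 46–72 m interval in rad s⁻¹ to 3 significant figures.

ΔT = -4.8 K, ΔS = +0.32 psu (deep − shallow).
Δρ/ρ₀ = −αΔT + βΔS = 4.80 × 10⁻⁴ + 2.336 × 10⁻⁴ = 7.136 × 10⁻⁴, so Δρ ≈ 0.7329 kg m⁻³.
N² = (g/ρ₀)·Δρ/Δz = g·(Δρ/ρ₀)/Δz = 9.8 × 7.136 × 10⁻⁴ / 26 = 2.6897 × 10⁻⁴ s⁻².
N = √(2.6897 × 10⁻⁴) = 0.016400 rad s⁻¹ ≈ 0.0164 rad s⁻¹.

0.0164 rad s⁻¹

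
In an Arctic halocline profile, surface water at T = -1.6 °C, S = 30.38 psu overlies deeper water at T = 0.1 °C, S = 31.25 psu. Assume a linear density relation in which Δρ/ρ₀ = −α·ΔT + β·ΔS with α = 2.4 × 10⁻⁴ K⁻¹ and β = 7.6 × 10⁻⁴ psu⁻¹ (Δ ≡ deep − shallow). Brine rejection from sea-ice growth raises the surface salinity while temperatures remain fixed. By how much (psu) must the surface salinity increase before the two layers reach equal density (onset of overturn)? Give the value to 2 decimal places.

0.33 psu

Neutral buoyancy requires −α(T_deep − T_surf) + β(S_deep − S_surf′) = 0.
S_surf′ = S_deep − (α/β)·ΔT = 31.25 − (2.4 × 10⁻⁴/7.6 × 10⁻⁴)·(+1.7) = 30.7132 psu.
Increase required: 30.7132 − 30.38 = 0.3332 psu.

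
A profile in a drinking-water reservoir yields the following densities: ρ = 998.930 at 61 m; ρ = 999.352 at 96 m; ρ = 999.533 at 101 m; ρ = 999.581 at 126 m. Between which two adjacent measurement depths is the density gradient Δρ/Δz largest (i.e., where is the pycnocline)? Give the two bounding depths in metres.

Compute the density gradient over each adjacent pair:
  61–96 m: Δρ/Δz = 0.422/35 = 0.012 kg m⁻⁴
  96–101 m: Δρ/Δz = 0.181/5 = 0.036 kg m⁻⁴
  101–126 m: Δρ/Δz = 0.048/25 = 1.9 × 10⁻³ kg m⁻⁴
The largest gradient is in the 96–101 m interval — the pycnocline.

96–101 m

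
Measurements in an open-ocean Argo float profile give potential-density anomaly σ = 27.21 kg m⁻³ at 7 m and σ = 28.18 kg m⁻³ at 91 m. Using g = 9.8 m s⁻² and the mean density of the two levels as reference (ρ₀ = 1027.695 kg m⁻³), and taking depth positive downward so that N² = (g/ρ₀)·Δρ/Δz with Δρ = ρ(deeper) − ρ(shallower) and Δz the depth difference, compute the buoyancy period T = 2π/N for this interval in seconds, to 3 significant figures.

599 s

Δρ = 1028.18 − 1027.21 = 0.97 kg m⁻³ over Δz = 91 − 7 = 84 m.
N² = (9.8/1027.695) × (0.97/84) = 1.1012 × 10⁻⁴ s⁻².
N = √(1.1012 × 10⁻⁴) = 0.010494 rad s⁻¹, so T = 2π/N = 598.74 s ≈ 599 s.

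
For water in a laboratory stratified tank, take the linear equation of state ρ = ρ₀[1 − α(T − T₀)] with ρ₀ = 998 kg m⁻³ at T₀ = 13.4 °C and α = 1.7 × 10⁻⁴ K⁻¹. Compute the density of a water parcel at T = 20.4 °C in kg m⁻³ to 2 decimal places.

996.81 kg m⁻³

T − T₀ = +7.0 K.
Bracket = 1 − α·(+7.0) = 1 + (-1.19 × 10⁻³) = 0.9988100.
ρ = 998 × 0.9988100 = 996.81 kg m⁻³.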